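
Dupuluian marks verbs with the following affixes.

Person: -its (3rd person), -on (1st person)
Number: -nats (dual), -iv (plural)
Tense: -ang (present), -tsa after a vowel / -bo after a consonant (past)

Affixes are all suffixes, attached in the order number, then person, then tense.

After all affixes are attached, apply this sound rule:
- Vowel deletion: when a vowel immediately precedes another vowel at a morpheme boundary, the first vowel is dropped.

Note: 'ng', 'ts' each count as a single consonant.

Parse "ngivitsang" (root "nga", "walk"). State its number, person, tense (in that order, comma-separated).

Segment: nga-iv-its-ang.
number: -iv → plural.
person: -its → 3rd person.
tense: -ang → present.

plural, 3rd person, present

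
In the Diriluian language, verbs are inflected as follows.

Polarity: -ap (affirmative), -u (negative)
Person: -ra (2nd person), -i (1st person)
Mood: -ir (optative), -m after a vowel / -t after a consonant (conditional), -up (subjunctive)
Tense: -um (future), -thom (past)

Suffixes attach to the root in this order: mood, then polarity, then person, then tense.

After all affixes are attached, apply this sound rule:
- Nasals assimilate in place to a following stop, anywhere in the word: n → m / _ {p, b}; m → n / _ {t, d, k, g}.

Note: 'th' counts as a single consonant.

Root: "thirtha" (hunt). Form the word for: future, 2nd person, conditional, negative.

Attach mood conditional -m (after vowel 'a') → thirtham.
Attach polarity negative -u → thirthamu.
Attach person 2nd person -ra → thirthamura.
Attach tense future -um → thirthamuraum.
Nasal assimilation: no change.

thirthamuraum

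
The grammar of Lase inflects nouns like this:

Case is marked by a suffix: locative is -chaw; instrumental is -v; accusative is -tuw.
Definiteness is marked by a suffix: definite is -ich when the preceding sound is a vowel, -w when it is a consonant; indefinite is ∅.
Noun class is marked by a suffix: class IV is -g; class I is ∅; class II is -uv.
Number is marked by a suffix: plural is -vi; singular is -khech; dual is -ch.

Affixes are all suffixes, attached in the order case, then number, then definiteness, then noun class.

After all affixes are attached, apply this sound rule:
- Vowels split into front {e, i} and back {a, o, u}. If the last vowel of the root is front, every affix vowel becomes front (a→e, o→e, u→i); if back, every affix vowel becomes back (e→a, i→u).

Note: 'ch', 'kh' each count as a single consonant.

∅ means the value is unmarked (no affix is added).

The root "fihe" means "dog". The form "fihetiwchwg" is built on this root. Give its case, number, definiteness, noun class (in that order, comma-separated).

accusative, dual, definite, class IV

Segment: fihe-tuw-ch-w-g.
case: -tuw → accusative.
number: -ch → dual.
definiteness: -ich/w → definite.
noun class: -g → class IV.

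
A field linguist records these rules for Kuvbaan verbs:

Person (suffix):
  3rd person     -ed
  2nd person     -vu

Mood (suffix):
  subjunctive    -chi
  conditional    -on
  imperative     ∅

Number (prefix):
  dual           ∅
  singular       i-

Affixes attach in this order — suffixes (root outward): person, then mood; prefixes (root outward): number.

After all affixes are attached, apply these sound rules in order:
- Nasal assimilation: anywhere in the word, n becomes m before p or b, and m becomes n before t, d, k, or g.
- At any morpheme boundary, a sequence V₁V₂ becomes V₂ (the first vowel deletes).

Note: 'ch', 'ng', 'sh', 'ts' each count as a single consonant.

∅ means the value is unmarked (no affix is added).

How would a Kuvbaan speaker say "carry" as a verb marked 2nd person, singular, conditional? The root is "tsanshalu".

itsanshaluvon

Attach person 2nd person -vu → tsanshaluvu.
Attach number singular i- → itsanshaluvu.
Attach mood conditional -on → itsanshaluvuon.
Nasal assimilation: no change.
Apply vowel deletion: itsanshaluvuon → itsanshaluvon.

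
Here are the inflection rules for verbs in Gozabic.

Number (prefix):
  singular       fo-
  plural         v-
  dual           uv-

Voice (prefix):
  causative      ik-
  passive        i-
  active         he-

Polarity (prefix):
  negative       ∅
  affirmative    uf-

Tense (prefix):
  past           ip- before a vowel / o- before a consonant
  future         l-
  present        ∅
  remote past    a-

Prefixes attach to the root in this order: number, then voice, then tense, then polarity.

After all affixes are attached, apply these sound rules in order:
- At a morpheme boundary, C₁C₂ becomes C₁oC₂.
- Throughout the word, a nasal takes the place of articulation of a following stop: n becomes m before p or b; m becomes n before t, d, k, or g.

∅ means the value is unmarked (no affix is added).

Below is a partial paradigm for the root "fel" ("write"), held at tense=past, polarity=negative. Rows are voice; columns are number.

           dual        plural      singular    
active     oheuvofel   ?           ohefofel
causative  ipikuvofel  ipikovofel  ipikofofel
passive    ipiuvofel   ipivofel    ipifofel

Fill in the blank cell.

Attach number plural v- → vfel.
Attach voice active he- → hevfel.
Attach tense past o- (before consonant 'h') → ohevfel.
polarity = negative: zero marking, form stays ohevfel.
Apply epenthesis: ohevfel → ohevofel.
Nasal assimilation: no change.

ohevofel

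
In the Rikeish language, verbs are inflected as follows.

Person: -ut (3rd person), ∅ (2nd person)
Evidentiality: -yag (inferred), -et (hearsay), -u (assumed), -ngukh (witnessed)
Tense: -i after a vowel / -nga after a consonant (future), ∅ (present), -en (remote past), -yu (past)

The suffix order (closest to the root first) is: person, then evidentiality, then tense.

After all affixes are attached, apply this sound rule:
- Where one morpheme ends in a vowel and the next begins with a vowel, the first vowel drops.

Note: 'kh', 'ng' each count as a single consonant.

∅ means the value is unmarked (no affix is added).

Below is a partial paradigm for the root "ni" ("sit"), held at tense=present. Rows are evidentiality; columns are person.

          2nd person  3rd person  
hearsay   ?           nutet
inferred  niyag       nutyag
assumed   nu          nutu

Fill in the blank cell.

net

person = 2nd person: zero marking, form stays ni.
Attach evidentiality hearsay -et → niet.
tense = present: zero marking, form stays niet.
Apply vowel deletion: niet → net.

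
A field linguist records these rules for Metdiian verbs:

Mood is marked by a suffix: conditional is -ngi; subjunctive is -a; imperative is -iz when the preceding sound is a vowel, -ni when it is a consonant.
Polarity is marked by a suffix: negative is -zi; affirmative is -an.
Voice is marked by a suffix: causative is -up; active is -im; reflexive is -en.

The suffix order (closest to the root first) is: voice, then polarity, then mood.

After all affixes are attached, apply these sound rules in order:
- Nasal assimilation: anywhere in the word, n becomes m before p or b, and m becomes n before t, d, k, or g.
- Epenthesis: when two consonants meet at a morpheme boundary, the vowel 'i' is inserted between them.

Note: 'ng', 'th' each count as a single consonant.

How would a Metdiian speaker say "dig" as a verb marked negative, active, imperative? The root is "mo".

moimiziiz

Attach voice active -im → moim.
Attach polarity negative -zi → moimzi.
Attach mood imperative -iz (after vowel 'i') → moimziiz.
Nasal assimilation: no change.
Apply epenthesis: moimziiz → moimiziiz.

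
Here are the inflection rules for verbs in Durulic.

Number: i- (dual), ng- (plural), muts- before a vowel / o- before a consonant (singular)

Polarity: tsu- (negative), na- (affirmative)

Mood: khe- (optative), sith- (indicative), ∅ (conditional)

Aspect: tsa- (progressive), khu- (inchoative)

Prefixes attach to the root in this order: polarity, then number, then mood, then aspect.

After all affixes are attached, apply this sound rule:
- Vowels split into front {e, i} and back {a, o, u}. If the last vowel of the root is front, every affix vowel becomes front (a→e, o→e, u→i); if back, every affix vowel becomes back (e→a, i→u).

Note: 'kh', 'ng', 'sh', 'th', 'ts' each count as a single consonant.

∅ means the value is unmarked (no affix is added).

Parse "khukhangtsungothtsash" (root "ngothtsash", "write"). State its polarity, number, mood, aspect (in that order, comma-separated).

negative, plural, optative, inchoative

Segment: khu-khe-ng-tsu-ngothtsash.
polarity: tsu- → negative.
number: ng- → plural.
mood: khe- → optative.
aspect: khu- → inchoative.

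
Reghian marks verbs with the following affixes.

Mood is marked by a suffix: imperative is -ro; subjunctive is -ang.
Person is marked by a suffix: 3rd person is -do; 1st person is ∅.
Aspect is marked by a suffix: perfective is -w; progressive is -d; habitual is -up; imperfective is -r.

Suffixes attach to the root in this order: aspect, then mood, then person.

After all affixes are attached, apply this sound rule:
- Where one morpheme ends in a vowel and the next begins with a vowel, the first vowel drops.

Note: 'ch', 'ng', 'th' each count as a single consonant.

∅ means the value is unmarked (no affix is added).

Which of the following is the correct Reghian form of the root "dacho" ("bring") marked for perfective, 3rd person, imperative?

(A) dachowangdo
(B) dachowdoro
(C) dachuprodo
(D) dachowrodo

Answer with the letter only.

Attach aspect perfective -w → dachow.
Attach mood imperative -ro → dachowro.
Attach person 3rd person -do → dachowrodo.
Vowel deletion: no change.
So the correct form is dachowrodo, option (D).
(B) dachowdoro is wrong: it has the affixes in the wrong order.
(C) dachuprodo is wrong: it uses habitual instead of perfective for aspect.
(A) dachowangdo is wrong: it uses subjunctive instead of imperative for mood.

D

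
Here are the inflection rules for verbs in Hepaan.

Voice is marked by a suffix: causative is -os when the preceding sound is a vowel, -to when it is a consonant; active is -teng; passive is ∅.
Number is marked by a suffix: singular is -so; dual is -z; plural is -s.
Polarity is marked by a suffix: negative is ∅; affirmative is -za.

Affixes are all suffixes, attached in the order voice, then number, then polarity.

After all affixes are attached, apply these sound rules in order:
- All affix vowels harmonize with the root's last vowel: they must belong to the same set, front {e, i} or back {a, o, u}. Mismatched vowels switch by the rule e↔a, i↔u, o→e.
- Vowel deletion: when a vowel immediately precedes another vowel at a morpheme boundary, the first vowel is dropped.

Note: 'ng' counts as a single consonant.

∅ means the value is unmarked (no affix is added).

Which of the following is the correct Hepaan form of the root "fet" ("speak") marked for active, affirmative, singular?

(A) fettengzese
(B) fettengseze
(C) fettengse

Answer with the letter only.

B

Attach voice active -teng → fetteng.
Attach number singular -so → fettengso.
Attach polarity affirmative -za → fettengsoza.
Apply vowel harmony: fettengsoza → fettengseze.
Vowel deletion: no change.
So the correct form is fettengseze, option (B).
(C) fettengse is wrong: it uses negative instead of affirmative for polarity.
(A) fettengzese is wrong: it has the affixes in the wrong order.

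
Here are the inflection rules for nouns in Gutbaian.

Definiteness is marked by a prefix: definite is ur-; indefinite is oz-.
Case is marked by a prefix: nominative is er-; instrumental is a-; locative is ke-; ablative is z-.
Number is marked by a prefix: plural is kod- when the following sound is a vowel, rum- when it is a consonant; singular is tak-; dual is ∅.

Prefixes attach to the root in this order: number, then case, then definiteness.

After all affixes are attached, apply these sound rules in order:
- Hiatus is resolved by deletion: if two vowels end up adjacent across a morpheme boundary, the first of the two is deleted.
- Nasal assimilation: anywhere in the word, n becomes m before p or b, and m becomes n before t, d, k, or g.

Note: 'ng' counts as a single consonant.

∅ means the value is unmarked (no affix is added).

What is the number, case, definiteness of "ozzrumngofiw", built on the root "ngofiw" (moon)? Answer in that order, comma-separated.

Segment: oz-z-rum-ngofiw.
number: kod/rum- → plural.
case: z- → ablative.
definiteness: oz- → indefinite.

plural, ablative, indefinite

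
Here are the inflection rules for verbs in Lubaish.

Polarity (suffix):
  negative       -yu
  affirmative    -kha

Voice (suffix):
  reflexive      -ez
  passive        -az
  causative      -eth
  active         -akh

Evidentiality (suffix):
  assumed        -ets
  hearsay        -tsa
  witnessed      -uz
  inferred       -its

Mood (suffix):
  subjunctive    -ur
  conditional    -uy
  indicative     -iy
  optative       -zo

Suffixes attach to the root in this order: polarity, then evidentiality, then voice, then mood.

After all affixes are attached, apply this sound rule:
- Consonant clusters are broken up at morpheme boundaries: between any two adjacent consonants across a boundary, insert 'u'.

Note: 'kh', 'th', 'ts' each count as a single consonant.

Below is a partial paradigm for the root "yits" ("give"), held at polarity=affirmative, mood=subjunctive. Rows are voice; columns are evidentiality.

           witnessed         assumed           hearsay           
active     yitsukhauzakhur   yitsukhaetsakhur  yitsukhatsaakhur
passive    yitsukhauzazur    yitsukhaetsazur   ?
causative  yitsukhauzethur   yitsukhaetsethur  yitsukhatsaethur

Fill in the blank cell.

yitsukhatsaazur

Attach polarity affirmative -kha → yitskha.
Attach evidentiality hearsay -tsa → yitskhatsa.
Attach voice passive -az → yitskhatsaaz.
Attach mood subjunctive -ur → yitskhatsaazur.
Apply epenthesis: yitskhatsaazur → yitsukhatsaazur.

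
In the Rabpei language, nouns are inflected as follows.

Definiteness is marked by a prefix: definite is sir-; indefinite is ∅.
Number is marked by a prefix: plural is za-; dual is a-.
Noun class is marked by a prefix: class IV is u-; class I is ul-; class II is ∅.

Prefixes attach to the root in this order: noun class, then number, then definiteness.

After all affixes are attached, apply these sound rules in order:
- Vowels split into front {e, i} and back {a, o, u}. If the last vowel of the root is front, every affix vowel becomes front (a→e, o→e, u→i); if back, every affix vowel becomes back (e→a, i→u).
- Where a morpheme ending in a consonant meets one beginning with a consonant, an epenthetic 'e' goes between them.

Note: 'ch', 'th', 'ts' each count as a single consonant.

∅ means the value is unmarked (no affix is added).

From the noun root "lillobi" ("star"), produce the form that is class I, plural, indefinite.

Attach noun class class I ul- → ullillobi.
Attach number plural za- → zaullillobi.
definiteness = indefinite: zero marking, form stays zaullillobi.
Apply vowel harmony: zaullillobi → zeillillobi.
Apply epenthesis: zeillillobi → zeilelillobi.

zeilelillobi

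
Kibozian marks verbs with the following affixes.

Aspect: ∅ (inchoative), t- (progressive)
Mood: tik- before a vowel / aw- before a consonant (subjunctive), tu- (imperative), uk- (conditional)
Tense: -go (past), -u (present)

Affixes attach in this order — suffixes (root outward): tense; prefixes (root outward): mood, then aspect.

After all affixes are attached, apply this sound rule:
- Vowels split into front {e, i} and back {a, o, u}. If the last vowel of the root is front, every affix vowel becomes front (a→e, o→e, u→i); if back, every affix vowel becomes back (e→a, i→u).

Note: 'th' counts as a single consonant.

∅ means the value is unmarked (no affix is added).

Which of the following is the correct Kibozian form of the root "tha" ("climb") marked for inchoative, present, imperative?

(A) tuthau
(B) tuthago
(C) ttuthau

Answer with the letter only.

A

Attach tense present -u → thau.
Attach mood imperative tu- → tuthau.
aspect = inchoative: zero marking, form stays tuthau.
Vowel harmony: no change.
So the correct form is tuthau, option (A).
(C) ttuthau is wrong: it uses progressive instead of inchoative for aspect.
(B) tuthago is wrong: it uses past instead of present for tense.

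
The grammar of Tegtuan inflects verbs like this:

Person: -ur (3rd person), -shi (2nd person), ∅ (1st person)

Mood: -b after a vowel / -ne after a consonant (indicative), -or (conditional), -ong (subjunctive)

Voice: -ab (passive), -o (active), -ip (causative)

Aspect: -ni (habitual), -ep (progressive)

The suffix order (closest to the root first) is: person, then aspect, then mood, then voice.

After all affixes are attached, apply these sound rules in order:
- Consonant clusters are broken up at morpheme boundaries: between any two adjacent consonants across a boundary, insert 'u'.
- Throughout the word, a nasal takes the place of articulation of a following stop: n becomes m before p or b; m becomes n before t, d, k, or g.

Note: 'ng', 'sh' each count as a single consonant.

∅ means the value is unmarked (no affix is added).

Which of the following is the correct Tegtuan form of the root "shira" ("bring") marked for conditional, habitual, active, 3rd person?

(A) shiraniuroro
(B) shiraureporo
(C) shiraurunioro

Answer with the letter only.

Attach person 3rd person -ur → shiraur.
Attach aspect habitual -ni → shiraurni.
Attach mood conditional -or → shiraurnior.
Attach voice active -o → shiraurnioro.
Apply epenthesis: shiraurnioro → shiraurunioro.
Nasal assimilation: no change.
So the correct form is shiraurunioro, option (C).
(B) shiraureporo is wrong: it uses progressive instead of habitual for aspect.
(A) shiraniuroro is wrong: it has the affixes in the wrong order.

C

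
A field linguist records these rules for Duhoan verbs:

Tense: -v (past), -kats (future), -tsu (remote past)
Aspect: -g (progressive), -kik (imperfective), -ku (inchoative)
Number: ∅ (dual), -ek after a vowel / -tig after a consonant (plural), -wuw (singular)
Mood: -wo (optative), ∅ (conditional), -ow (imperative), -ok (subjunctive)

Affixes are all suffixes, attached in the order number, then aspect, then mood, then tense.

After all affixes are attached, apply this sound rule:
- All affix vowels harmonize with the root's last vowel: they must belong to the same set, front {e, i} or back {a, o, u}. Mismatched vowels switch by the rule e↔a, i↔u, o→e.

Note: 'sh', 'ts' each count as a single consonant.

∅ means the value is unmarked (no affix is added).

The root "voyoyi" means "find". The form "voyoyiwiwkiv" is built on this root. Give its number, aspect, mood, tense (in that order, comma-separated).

Segment: voyoyi-wuw-ku-v.
number: -wuw → singular.
aspect: -ku → inchoative.
mood: ∅ → conditional.
tense: -v → past.

singular, inchoative, conditional, past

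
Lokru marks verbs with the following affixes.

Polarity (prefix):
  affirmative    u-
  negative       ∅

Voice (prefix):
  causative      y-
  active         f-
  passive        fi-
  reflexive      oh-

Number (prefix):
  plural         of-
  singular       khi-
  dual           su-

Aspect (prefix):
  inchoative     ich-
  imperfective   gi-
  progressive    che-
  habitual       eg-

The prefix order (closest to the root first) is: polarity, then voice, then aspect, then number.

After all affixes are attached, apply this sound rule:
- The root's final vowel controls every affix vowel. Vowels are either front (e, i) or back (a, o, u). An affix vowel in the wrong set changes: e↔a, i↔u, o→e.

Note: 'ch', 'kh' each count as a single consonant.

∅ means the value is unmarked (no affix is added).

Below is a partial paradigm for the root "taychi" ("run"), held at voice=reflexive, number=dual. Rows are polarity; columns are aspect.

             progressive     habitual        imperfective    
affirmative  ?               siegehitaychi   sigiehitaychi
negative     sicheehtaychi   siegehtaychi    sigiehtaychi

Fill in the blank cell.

Attach polarity affirmative u- → utaychi.
Attach voice reflexive oh- → ohutaychi.
Attach aspect progressive che- → cheohutaychi.
Attach number dual su- → sucheohutaychi.
Apply vowel harmony: sucheohutaychi → sicheehitaychi.

sicheehitaychi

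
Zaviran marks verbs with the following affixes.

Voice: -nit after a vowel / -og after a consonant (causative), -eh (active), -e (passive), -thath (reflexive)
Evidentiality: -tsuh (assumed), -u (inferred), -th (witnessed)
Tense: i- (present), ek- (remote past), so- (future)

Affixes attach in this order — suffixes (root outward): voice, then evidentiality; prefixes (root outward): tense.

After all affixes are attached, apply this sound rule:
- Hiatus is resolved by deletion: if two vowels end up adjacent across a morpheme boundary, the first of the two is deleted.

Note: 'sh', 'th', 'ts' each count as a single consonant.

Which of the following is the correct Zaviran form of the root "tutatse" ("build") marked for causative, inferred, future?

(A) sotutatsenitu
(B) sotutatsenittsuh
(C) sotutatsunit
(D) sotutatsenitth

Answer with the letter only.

Attach voice causative -nit (after vowel 'e') → tutatsenit.
Attach evidentiality inferred -u → tutatsenitu.
Attach tense future so- → sotutatsenitu.
Vowel deletion: no change.
So the correct form is sotutatsenitu, option (A).
(D) sotutatsenitth is wrong: it uses witnessed instead of inferred for evidentiality.
(C) sotutatsunit is wrong: it has the affixes in the wrong order.
(B) sotutatsenittsuh is wrong: it uses assumed instead of inferred for evidentiality.

A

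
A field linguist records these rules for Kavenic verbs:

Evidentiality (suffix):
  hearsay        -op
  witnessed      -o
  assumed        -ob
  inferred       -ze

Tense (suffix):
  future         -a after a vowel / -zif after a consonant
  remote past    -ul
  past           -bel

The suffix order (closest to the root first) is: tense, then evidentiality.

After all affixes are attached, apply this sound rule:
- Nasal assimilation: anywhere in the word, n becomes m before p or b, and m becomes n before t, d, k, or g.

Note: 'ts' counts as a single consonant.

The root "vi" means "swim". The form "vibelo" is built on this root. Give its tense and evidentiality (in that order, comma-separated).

Segment: vi-bel-o.
tense: -bel → past.
evidentiality: -o → witnessed.

past, witnessed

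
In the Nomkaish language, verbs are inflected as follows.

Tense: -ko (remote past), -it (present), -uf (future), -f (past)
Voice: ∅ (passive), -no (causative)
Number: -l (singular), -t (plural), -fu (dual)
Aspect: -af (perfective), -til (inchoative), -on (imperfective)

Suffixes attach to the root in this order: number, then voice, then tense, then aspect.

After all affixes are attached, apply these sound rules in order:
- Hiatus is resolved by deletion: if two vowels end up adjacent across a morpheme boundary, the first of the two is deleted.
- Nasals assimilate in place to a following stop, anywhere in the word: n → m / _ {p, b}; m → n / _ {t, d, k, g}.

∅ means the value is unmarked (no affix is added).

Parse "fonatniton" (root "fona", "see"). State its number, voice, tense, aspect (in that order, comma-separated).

Segment: fona-t-no-it-on.
number: -t → plural.
voice: -no → causative.
tense: -it → present.
aspect: -on → imperfective.

plural, causative, present, imperfective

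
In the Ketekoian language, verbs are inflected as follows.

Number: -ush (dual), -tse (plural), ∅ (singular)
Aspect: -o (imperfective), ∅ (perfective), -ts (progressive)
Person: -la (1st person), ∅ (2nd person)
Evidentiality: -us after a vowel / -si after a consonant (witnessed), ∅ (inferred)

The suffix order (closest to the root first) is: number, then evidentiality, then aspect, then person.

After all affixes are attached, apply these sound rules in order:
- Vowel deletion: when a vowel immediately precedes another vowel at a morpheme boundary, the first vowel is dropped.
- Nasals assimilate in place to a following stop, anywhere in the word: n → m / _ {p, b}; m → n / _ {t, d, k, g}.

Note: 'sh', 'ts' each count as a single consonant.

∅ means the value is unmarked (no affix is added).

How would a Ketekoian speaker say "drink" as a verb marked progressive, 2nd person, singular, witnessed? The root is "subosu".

number = singular: zero marking, form stays subosu.
Attach evidentiality witnessed -us (after vowel 'u') → subosuus.
Attach aspect progressive -ts → subosuusts.
person = 2nd person: zero marking, form stays subosuusts.
Apply vowel deletion: subosuusts → subosusts.
Nasal assimilation: no change.

subosusts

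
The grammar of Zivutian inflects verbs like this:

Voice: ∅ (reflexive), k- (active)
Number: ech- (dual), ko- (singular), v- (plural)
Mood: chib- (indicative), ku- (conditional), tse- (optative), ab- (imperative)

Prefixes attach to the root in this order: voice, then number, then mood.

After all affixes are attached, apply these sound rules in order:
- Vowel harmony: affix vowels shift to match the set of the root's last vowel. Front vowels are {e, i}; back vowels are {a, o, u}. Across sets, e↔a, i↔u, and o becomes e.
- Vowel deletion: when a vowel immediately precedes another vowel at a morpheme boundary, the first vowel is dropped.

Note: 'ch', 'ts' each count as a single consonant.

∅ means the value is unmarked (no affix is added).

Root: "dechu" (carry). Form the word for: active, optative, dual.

tsachkdechu

Attach voice active k- → kdechu.
Attach number dual ech- → echkdechu.
Attach mood optative tse- → tseechkdechu.
Apply vowel harmony: tseechkdechu → tsaachkdechu.
Apply vowel deletion: tsaachkdechu → tsachkdechu.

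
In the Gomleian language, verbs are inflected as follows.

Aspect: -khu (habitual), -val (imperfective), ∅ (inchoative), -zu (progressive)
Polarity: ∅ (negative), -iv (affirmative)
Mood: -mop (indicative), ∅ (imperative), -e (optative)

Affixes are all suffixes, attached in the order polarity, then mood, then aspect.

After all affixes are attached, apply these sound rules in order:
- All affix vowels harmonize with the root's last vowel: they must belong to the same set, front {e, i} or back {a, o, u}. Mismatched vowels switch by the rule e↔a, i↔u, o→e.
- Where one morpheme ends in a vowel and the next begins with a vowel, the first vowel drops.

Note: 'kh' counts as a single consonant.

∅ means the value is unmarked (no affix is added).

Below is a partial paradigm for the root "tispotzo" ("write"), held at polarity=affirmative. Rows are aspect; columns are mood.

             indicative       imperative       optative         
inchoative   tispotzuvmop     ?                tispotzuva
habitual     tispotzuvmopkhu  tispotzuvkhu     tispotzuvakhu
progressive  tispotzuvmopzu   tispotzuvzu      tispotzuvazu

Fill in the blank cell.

Attach polarity affirmative -iv → tispotzoiv.
mood = imperative: zero marking, form stays tispotzoiv.
aspect = inchoative: zero marking, form stays tispotzoiv.
Apply vowel harmony: tispotzoiv → tispotzouv.
Apply vowel deletion: tispotzouv → tispotzuv.

tispotzuv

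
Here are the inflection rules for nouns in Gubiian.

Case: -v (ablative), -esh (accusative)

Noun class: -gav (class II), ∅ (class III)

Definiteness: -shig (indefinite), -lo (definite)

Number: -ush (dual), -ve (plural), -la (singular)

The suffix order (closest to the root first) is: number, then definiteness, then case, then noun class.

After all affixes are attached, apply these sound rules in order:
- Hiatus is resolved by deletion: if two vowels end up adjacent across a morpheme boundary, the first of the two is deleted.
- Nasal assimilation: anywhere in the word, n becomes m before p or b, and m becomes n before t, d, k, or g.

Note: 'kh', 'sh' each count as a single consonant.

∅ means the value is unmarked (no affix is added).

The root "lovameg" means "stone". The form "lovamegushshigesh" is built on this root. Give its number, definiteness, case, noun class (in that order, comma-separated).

dual, indefinite, accusative, class III

Segment: lovameg-ush-shig-esh.
number: -ush → dual.
definiteness: -shig → indefinite.
case: -esh → accusative.
noun class: ∅ → class III.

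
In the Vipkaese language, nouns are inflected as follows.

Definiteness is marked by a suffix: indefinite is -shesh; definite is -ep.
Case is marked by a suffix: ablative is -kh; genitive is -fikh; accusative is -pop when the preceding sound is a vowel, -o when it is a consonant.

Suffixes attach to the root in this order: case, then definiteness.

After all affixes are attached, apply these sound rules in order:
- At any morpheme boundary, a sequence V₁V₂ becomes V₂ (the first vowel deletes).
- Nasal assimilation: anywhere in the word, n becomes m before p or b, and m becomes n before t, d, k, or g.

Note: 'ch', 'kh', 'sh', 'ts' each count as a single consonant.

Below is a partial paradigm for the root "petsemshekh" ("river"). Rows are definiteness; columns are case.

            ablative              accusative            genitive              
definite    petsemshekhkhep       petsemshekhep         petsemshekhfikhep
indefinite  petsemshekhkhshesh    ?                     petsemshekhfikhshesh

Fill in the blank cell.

Attach case accusative -o (after consonant 'kh') → petsemshekho.
Attach definiteness indefinite -shesh → petsemshekhoshesh.
Vowel deletion: no change.
Nasal assimilation: no change.

petsemshekhoshesh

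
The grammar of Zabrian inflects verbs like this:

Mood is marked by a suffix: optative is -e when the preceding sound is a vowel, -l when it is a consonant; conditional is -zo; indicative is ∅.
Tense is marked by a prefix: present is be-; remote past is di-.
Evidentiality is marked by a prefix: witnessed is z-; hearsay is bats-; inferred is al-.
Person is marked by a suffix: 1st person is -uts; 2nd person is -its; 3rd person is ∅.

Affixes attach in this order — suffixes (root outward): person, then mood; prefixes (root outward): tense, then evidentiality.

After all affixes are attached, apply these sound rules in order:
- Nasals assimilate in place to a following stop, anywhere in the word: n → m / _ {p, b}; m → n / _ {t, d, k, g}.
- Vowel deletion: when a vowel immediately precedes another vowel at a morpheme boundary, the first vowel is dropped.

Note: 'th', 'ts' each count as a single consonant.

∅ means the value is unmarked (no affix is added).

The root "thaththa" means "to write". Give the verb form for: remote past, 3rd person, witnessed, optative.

zdithaththe

person = 3rd person: zero marking, form stays thaththa.
Attach mood optative -e (after vowel 'a') → thaththae.
Attach tense remote past di- → dithaththae.
Attach evidentiality witnessed z- → zdithaththae.
Nasal assimilation: no change.
Apply vowel deletion: zdithaththae → zdithaththe.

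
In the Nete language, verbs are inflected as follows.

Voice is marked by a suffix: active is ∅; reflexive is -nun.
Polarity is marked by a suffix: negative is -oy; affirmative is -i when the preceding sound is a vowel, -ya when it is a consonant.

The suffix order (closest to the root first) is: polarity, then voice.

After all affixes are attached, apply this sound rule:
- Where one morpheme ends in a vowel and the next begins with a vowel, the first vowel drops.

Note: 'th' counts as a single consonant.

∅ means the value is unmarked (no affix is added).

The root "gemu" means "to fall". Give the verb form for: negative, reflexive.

gemoynun

Attach polarity negative -oy → gemuoy.
Attach voice reflexive -nun → gemuoynun.
Apply vowel deletion: gemuoynun → gemoynun.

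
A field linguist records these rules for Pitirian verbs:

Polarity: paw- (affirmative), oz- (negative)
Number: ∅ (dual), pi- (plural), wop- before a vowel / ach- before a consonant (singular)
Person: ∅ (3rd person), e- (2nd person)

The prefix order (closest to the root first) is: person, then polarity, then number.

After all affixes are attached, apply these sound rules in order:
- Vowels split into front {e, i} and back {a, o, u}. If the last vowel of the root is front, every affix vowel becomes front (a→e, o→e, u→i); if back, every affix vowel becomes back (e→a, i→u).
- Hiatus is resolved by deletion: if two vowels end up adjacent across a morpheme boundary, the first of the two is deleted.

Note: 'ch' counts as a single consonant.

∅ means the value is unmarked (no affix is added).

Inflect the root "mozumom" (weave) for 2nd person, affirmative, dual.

Attach person 2nd person e- → emozumom.
Attach polarity affirmative paw- → pawemozumom.
number = dual: zero marking, form stays pawemozumom.
Apply vowel harmony: pawemozumom → pawamozumom.
Vowel deletion: no change.

pawamozumom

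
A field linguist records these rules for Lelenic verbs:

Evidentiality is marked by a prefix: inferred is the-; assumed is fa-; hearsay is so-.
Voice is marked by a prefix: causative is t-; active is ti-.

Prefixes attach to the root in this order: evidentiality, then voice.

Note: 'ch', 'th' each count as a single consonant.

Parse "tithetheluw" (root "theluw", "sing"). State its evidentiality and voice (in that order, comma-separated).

inferred, active

Segment: ti-the-theluw.
evidentiality: the- → inferred.
voice: ti- → active.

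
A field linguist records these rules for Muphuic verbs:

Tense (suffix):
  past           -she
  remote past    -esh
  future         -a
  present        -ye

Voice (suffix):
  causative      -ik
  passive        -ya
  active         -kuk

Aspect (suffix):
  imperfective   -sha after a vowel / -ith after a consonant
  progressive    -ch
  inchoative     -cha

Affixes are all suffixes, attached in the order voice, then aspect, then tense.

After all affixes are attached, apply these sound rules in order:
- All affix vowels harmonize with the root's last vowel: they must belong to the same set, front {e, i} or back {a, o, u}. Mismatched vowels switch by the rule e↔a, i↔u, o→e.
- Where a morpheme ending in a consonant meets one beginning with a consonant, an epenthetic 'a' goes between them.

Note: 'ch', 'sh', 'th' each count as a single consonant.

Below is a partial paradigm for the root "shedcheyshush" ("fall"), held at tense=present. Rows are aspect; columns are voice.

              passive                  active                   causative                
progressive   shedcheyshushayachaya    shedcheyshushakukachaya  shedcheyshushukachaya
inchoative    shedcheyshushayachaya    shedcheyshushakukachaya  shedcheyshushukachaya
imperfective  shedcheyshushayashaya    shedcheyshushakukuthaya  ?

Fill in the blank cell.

shedcheyshushukuthaya

Attach voice causative -ik → shedcheyshushik.
Attach aspect imperfective -ith (after consonant 'k') → shedcheyshushikith.
Attach tense present -ye → shedcheyshushikithye.
Apply vowel harmony: shedcheyshushikithye → shedcheyshushukuthya.
Apply epenthesis: shedcheyshushukuthya → shedcheyshushukuthaya.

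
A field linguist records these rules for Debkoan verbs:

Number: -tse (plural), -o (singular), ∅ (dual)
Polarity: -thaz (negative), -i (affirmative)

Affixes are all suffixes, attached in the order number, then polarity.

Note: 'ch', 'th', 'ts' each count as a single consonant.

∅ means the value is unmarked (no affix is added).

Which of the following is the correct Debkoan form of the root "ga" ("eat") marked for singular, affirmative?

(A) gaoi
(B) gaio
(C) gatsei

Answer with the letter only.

Attach number singular -o → gao.
Attach polarity affirmative -i → gaoi.
So the correct form is gaoi, option (A).
(B) gaio is wrong: it has the affixes in the wrong order.
(C) gatsei is wrong: it uses plural instead of singular for number.

A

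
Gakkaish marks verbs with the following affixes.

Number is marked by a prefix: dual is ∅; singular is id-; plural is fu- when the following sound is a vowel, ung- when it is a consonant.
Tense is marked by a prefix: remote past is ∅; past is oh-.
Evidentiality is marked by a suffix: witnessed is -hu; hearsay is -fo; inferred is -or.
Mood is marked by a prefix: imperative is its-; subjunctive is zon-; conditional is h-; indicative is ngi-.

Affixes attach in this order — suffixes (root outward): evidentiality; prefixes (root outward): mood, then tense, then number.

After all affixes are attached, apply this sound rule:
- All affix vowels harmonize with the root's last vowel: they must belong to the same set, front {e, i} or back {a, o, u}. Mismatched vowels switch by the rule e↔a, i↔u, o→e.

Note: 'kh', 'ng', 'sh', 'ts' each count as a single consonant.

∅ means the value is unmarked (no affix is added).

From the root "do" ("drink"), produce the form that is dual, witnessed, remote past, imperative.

utsdohu

Attach mood imperative its- → itsdo.
Attach evidentiality witnessed -hu → itsdohu.
tense = remote past: zero marking, form stays itsdohu.
number = dual: zero marking, form stays itsdohu.
Apply vowel harmony: itsdohu → utsdohu.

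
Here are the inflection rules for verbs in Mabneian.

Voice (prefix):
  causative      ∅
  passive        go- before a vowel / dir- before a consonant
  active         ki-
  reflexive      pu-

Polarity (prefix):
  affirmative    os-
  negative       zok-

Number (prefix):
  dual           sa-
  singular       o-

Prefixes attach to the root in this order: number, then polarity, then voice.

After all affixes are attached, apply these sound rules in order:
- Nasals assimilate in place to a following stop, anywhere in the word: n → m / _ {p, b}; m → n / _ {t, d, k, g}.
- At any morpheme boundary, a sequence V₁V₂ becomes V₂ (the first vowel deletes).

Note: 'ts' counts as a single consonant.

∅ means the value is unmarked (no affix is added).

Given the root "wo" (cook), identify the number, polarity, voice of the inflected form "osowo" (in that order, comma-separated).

Segment: os-o-wo.
number: o- → singular.
polarity: os- → affirmative.
voice: ∅ → causative.

singular, affirmative, causative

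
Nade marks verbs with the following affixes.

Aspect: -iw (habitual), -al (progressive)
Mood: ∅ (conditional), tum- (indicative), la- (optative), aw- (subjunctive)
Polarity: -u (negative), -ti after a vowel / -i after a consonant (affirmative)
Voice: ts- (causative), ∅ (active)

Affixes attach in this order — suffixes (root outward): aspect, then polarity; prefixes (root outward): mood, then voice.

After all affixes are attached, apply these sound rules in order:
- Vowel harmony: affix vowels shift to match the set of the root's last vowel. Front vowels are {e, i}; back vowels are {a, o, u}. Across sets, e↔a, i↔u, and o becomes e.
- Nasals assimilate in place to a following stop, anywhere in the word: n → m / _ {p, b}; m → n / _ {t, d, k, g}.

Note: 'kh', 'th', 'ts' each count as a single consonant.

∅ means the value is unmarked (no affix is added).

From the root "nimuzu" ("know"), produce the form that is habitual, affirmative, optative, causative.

tslanimuzuuwu

Attach mood optative la- → lanimuzu.
Attach aspect habitual -iw → lanimuzuiw.
Attach polarity affirmative -i (after consonant 'w') → lanimuzuiwi.
Attach voice causative ts- → tslanimuzuiwi.
Apply vowel harmony: tslanimuzuiwi → tslanimuzuuwu.
Nasal assimilation: no change.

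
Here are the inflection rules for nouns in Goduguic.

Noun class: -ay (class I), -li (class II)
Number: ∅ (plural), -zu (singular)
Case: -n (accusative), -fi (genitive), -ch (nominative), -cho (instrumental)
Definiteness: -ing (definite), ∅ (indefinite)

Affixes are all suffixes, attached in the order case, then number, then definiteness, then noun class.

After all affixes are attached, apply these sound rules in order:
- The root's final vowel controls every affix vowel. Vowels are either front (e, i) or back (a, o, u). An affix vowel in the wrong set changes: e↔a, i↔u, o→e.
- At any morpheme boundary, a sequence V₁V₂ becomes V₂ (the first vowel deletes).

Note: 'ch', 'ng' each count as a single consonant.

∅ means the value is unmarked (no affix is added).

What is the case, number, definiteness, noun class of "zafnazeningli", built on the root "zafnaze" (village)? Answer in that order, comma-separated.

Segment: zafnaze-n-ing-li.
case: -n → accusative.
number: ∅ → plural.
definiteness: -ing → definite.
noun class: -li → class II.

accusative, plural, definite, class II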